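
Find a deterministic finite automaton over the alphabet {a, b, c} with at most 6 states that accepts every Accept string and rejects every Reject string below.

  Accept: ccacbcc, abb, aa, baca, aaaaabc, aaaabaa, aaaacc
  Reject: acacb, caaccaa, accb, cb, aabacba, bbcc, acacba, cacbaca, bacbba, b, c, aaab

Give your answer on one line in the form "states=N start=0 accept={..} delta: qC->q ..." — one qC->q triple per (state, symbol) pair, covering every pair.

Grow the machine one transition at a time. Run the examples from 0; the earliest place one falls off (shortest prefix, ties alphabetical) gets sent to the lowest-numbered state that keeps every Accept/Reject pair distinguishable — a pair clashes when both reach the same state with identical unread suffix — and to a fresh state only if none does.
a: 0a undefined. 0a->0: ok.
b: 0b undefined. 0b->0: no, abb/b meet in 0. Open state 1: 0b->1.
c: 0c undefined. 0c->0: no, aa/caaccaa meet in 0. 0c->1: no, abb/cb meet in 1 with "b" left. Open state 2: 0c->2.
ba: 1a undefined. 1a->0: ok.
bb: 1b undefined. 1b->0: no, aaaacc/bbcc meet in 2 with "c" left. 1b->1: no, abb/b meet in 1. 1b->2: no, abb/c meet in 2. Open state 3: 1b->3.
ca: 2a undefined. 2a->0: ok.
cb: 2b undefined. 2b->0: no, aa/acacb meet in 0. 2b->1: no, aa/aabacba meet in 0. 2b->2: no, aa/aabacba meet in 0. 2b->3: no, abb/acacb meet in 3. Open state 4: 2b->4.
cc: 2c undefined. 2c->0: no, aa/caaccaa meet in 0. 2c->1: no, abb/accb meet in 3. 2c->2: no, aa/caaccaa meet in 0. 2c->3: ok.
bbc: 3c undefined. 3c->0: ok.
cca: 3a undefined. 3a->0: no, aa/caaccaa meet in 0. 3a->1: no, aa/caaccaa meet in 0. 3a->2: no, aa/caaccaa meet in 0. 3a->3: no, abb/caaccaa meet in 3. 3a->4: ok.
accb: 3b undefined. 3b->0: no, aa/accb meet in 0. 3b->1: ok.
ccac: 4c undefined. 4c->0: ok.
bacbb: 4b undefined. 4b->0: no, aa/bacbba meet in 0. 4b->1: no, aa/bacbba meet in 0. 4b->2: no, aa/bacbba meet in 0. 4b->3: ok.
cacba: 4a undefined. 4a->0: no, aa/caaccaa meet in 0. 4a->1: ok.
cacbac: 1c undefined. 1c->0: no, ccacbcc/bbcc meet in 2. 1c->1: no, ccacbcc/caaccaa meet in 1. 1c->2: no, aa/cacbaca meet in 0. 1c->3: ok.
All examples now run through 5 states with every (state, symbol) defined. Accept strings end in {0,3}, Reject strings end in {1,2,4}; accept={0,3}.

states=5 start=0 accept={0,3} delta: 0a->0 0b->1 0c->2 1a->0 1b->3 1c->3 2a->0 2b->4 2c->3 3a->4 3b->1 3c->0 4a->1 4b->3 4c->0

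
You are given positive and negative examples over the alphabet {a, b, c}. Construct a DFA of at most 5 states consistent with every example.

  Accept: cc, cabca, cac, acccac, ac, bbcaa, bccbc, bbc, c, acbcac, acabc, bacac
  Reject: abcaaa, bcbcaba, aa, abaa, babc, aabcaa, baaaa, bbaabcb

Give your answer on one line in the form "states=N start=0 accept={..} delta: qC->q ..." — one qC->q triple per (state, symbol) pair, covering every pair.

states=3 start=0 accept={2} delta: 0a->0 0b->1 0c->2 1a->0 1b->0 1c->0 2a->2 2b->0 2c->2

Grow the machine one transition at a time. Run the examples from 0; the earliest place one falls off (shortest prefix, ties alphabetical) gets sent to the lowest-numbered state that keeps every Accept/Reject pair distinguishable — a pair clashes when both reach the same state with identical unread suffix — and to a fresh state only if none does.
a: 0a undefined. 0a->0: ok.
b: 0b undefined. 0b->0: no, ac/babc meet in 0 with "c" left. Open state 1: 0b->1.
c: 0c undefined. 0c->0: no, cc/aa meet in 0. 0c->1: no, acabc/babc meet in 1 with "abc" left. Open state 2: 0c->2.
ba: 1a undefined. 1a->0: ok.
bb: 1b undefined. 1b->0: ok.
bc: 1c undefined. 1c->0: ok.
ca: 2a undefined. 2a->0: no, cabca/abcaaa meet in 0. 2a->1: no, cabca/bbaabcb meet in 1. 2a->2: ok.
cc: 2c undefined. 2c->0: no, cc/abcaaa meet in 0. 2c->1: no, cc/bbaabcb meet in 1. 2c->2: ok.
acb: 2b undefined. 2b->0: ok.
All examples now run through 3 states with every (state, symbol) defined. Accept strings end in {2}, Reject strings end in {0,1}; accept={2}.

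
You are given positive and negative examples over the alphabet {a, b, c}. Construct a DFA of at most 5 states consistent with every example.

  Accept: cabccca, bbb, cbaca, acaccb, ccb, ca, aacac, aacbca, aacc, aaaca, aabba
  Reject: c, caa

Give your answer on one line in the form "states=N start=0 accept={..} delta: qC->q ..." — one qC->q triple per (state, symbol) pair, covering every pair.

states=3 start=0 accept={0,2} delta: 0a->0 0b->0 0c->1 1a->2 1b->0 1c->0 2a->1 2b->0 2c->0

Grow the machine one transition at a time. Run the examples from 0; the earliest place one falls off (shortest prefix, ties alphabetical) gets sent to the lowest-numbered state that keeps every Accept/Reject pair distinguishable — a pair clashes when both reach the same state with identical unread suffix — and to a fresh state only if none does.
a: 0a undefined. 0a->0: ok.
b: 0b undefined. 0b->0: ok.
c: 0c undefined. 0c->0: no, cabccca/c meet in 0. Open state 1: 0c->1.
ca: 1a undefined. 1a->0: no, bbb/caa meet in 0. 1a->1: no, ca/c meet in 1. Open state 2: 1a->2.
cb: 1b undefined. 1b->0: ok.
cc: 1c undefined. 1c->0: ok.
caa: 2a undefined. 2a->0: no, bbb/caa meet in 0. 2a->1: ok.
cab: 2b undefined. 2b->0: ok.
acac: 2c undefined. 2c->0: ok.
All examples now run through 3 states with every (state, symbol) defined. Accept strings end in {0,2}, Reject strings end in {1}; accept={0,2}.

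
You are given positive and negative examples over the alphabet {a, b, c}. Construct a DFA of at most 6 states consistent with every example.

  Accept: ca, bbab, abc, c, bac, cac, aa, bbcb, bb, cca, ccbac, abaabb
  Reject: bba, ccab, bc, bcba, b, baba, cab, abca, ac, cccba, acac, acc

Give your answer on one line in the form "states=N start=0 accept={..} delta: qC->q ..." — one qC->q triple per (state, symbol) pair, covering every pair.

states=6 start=0 accept={0,2,3} delta: 0a->1 0b->1 0c->2 1a->2 1b->3 1c->4 2a->0 2b->5 2c->2 3a->1 3b->0 3c->3 4a->1 4b->0 4c->1 5a->5 5b->0 5c->0

State merging on the prefix tree: take the shortest (then alphabetical) example prefix whose next move is undefined and point that move at state 0, else 1, else 2, ...; a target is out if some Accept/Reject pair would then sit in one state with the same input left (inseparable). If every existing state is out, open a new one.
a: 0a undefined. 0a->0: no, abc/bc meet in 0 with "bc" left. Open state 1: 0a->1.
b: 0b undefined. 0b->0: no, c/bc meet in 0 with "c" left. 0b->1: ok.
c: 0c undefined. 0c->0: no, ca/b meet in 1. 0c->1: no, c/b meet in 1. Open state 2: 0c->2.
aa: 1a undefined. 1a->0: no, aa/baba meet in 0. 1a->1: no, bac/bc meet in 1 with "c" left. 1a->2: ok.
ab: 1b undefined. 1b->0: no, ca/abca meet in 2 with "a" left. 1b->1: no, abc/bc meet in 1 with "c" left. 1b->2: no, ca/bba meet in 2 with "a" left. Open state 3: 1b->3.
ac: 1c undefined. 1c->0: no, c/bcba meet in 2. 1c->1: no, bac/acac meet in 2 with "c" left. 1c->2: no, c/bc meet in 2. 1c->3: no, abc/acc meet in 3 with "c" left. Open state 4: 1c->4.
ca: 2a undefined. 2a->0: ok.
cc: 2c undefined. 2c->0: no, bb/ccab meet in 3. 2c->1: no, bac/b meet in 1. 2c->2: ok.
aba: 3a undefined. 3a->0: no, ca/bba meet in 0. 3a->1: ok.
abc: 3c undefined. 3c->0: no, bbcb/bba meet in 1. 3c->1: no, abc/bba meet in 1. 3c->2: no, ca/abca meet in 0. 3c->3: ok.
aca: 4a undefined. 4a->0: no, c/acac meet in 2. 4a->1: ok.
acc: 4c undefined. 4c->0: no, ca/acc meet in 0. 4c->1: ok.
bab: 2b undefined. 2b->0: no, ccbac/bc meet in 4. 2b->1: no, c/baba meet in 2. 2b->2: no, ca/baba meet in 0. 2b->3: no, ccbac/bc meet in 4. 2b->4: no, ccbac/bc meet in 4. Open state 5: 2b->5.
bcb: 4b undefined. 4b->0: ok.
baba: 5a undefined. 5a->0: no, ca/baba meet in 0. 5a->1: no, ccbac/bc meet in 4. 5a->2: no, c/baba meet in 2. 5a->3: no, bbab/baba meet in 3. 5a->4: no, ccbac/bba meet in 1. 5a->5: ok.
bbcb: 3b undefined. 3b->0: ok.
ccbac: 5c undefined. 5c->0: ok.
abaabb: 5b undefined. 5b->0: ok.
All examples now run through 6 states with every (state, symbol) defined. Accept strings end in {0,2,3}, Reject strings end in {1,4,5}; accept={0,2,3}.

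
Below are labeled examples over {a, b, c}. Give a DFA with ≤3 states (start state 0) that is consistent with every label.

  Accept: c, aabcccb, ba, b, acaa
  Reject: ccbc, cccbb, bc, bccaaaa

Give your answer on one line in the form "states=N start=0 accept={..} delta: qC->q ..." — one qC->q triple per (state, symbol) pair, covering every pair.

Grow the machine one transition at a time. Run the examples from 0; the earliest place one falls off (shortest prefix, ties alphabetical) gets sent to the lowest-numbered state that keeps every Accept/Reject pair distinguishable — a pair clashes when both reach the same state with identical unread suffix — and to a fresh state only if none does.
a: 0a undefined. 0a->0: ok.
b: 0b undefined. 0b->0: no, c/bc meet in 0 with "c" left. Open state 1: 0b->1.
c: 0c undefined. 0c->0: ok.
ba: 1a undefined. 1a->0: ok.
bc: 1c undefined. 1c->0: no, c/ccbc meet in 0. 1c->1: no, c/bccaaaa meet in 0. Open state 2: 1c->2.
bcc: 2c undefined. 2c->0: no, c/bccaaaa meet in 0. 2c->1: no, c/bccaaaa meet in 0. 2c->2: ok.
bcca: 2a undefined. 2a->0: no, c/bccaaaa meet in 0. 2a->1: no, c/bccaaaa meet in 0. 2a->2: ok.
cccbb: 1b undefined. 1b->0: no, c/cccbb meet in 0. 1b->1: no, b/cccbb meet in 1. 1b->2: ok.
aabcccb: 2b undefined. 2b->0: ok.
All examples now run through 3 states with every (state, symbol) defined. Accept strings end in {0,1}, Reject strings end in {2}; accept={0,1}.

states=3 start=0 accept={0,1} delta: 0a->0 0b->1 0c->0 1a->0 1b->2 1c->2 2a->2 2b->0 2c->2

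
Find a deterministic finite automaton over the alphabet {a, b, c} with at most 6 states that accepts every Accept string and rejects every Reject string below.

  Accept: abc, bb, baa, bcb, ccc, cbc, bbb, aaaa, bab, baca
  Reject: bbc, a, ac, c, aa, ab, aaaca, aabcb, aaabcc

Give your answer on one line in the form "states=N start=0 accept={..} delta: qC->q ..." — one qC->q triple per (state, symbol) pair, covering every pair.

states=5 start=0 accept={0,4} delta: 0a->1 0b->2 0c->1 1a->3 1b->2 1c->2 2a->3 2b->4 2c->4 3a->4 3b->0 3c->3 4a->0 4b->0 4c->1

Grow the machine one transition at a time. Run the examples from 0; the earliest place one falls off (shortest prefix, ties alphabetical) gets sent to the lowest-numbered state that keeps every Accept/Reject pair distinguishable — a pair clashes when both reach the same state with identical unread suffix — and to a fresh state only if none does.
a: 0a undefined. 0a->0: no, bcb/aabcb meet in 0 with "bcb" left. Open state 1: 0a->1.
b: 0b undefined. 0b->0: no, baa/aa meet in 1 with "a" left. 0b->1: no, abc/bbc meet in 1 with "bc" left. Open state 2: 0b->2.
c: 0c undefined. 0c->0: no, ccc/c meet in 0. 0c->1: ok.
aa: 1a undefined. 1a->0: no, bcb/aabcb meet in 2 with "cb" left. 1a->1: no, aaaa/a meet in 1. 1a->2: no, baca/aaaca meet in 2 with "aca" left. Open state 3: 1a->3.
ab: 1b undefined. 1b->0: no, abc/a meet in 1. 1b->1: no, abc/ac meet in 1 with "c" left. 1b->2: ok.
ac: 1c undefined. 1c->0: no, ccc/a meet in 1. 1c->1: no, ccc/a meet in 1. 1c->2: ok.
ba: 2a undefined. 2a->0: no, baa/a meet in 1. 2a->1: no, baa/aa meet in 3. 2a->2: no, baa/ac meet in 2. 2a->3: ok.
bb: 2b undefined. 2b->0: no, bbb/ac meet in 2. 2b->1: no, bb/a meet in 1. 2b->2: no, abc/bbc meet in 2 with "c" left. 2b->3: no, bb/aa meet in 3. Open state 4: 2b->4.
bc: 2c undefined. 2c->0: no, bcb/ac meet in 2. 2c->1: no, abc/a meet in 1. 2c->2: no, abc/ac meet in 2. 2c->3: no, abc/aa meet in 3. 2c->4: ok.
aaa: 3a undefined. 3a->0: no, aaaa/a meet in 1. 3a->1: no, baa/a meet in 1. 3a->2: no, baa/ac meet in 2. 3a->3: no, baa/aa meet in 3. 3a->4: ok.
aab: 3b undefined. 3b->0: ok.
bac: 3c undefined. 3c->0: no, baca/a meet in 1. 3c->1: no, baca/aa meet in 3. 3c->2: no, baca/aa meet in 3. 3c->3: ok.
bbb: 4b undefined. 4b->0: ok.
bbc: 4c undefined. 4c->0: no, bcb/bbc meet in 0. 4c->1: ok.
aaaa: 4a undefined. 4a->0: ok.
All examples now run through 5 states with every (state, symbol) defined. Accept strings end in {0,4}, Reject strings end in {1,2,3}; accept={0,4}.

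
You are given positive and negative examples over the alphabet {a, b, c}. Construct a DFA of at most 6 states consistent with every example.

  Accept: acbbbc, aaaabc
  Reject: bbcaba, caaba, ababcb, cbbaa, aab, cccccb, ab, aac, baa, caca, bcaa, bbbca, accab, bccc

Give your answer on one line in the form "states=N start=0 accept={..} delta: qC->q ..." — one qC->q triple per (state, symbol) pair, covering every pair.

Grow the machine one transition at a time. Run the examples from 0; the earliest place one falls off (shortest prefix, ties alphabetical) gets sent to the lowest-numbered state that keeps every Accept/Reject pair distinguishable — a pair clashes when both reach the same state with identical unread suffix — and to a fresh state only if none does.
a: 0a undefined. 0a->0: ok.
b: 0b undefined. 0b->0: no, aaaabc/aac meet in 0 with "c" left. Open state 1: 0b->1.
c: 0c undefined. 0c->0: ok.
ba: 1a undefined. 1a->0: ok.
bb: 1b undefined. 1b->0: ok.
bc: 1c undefined. 1c->0: no, acbbbc/bbcaba meet in 0. 1c->1: no, acbbbc/aab meet in 1. Open state 2: 1c->2.
bca: 2a undefined. 2a->0: ok.
bcc: 2c undefined. 2c->0: ok.
ababcb: 2b undefined. 2b->0: ok.
All examples now run through 3 states with every (state, symbol) defined. Accept strings end in {2}, Reject strings end in {0,1}; accept={2}.

states=3 start=0 accept={2} delta: 0a->0 0b->1 0c->0 1a->0 1b->0 1c->2 2a->0 2b->0 2c->0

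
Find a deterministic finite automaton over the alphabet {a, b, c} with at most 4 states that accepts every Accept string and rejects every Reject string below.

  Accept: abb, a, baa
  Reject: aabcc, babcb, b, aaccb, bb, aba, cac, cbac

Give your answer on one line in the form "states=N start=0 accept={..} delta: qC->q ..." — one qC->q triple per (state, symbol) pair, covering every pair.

states=3 start=0 accept={1} delta: 0a->1 0b->0 0c->0 1a->1 1b->2 1c->0 2a->0 2b->1 2c->0

State merging on the prefix tree: take the shortest (then alphabetical) example prefix whose next move is undefined and point that move at state 0, else 1, else 2, ...; a target is out if some Accept/Reject pair would then sit in one state with the same input left (inseparable). If every existing state is out, open a new one.
a: 0a undefined. 0a->0: no, abb/bb meet in 0 with "bb" left. Open state 1: 0a->1.
b: 0b undefined. 0b->0: ok.
c: 0c undefined. 0c->0: ok.
aa: 1a undefined. 1a->0: no, baa/aabcc meet in 0. 1a->1: ok.
ab: 1b undefined. 1b->0: no, abb/aabcc meet in 0. 1b->1: no, abb/aba meet in 1. Open state 2: 1b->2.
aac: 1c undefined. 1c->0: ok.
aba: 2a undefined. 2a->0: ok.
abb: 2b undefined. 2b->0: no, abb/b meet in 0. 2b->1: ok.
aabc: 2c undefined. 2c->0: ok.
All examples now run through 3 states with every (state, symbol) defined. Accept strings end in {1}, Reject strings end in {0}; accept={1}.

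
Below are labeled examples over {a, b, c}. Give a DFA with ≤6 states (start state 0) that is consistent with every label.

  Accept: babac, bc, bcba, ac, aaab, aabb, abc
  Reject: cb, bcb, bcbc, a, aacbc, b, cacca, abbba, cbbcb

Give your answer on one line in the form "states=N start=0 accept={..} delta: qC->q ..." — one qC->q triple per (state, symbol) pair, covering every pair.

State merging on the prefix tree: take the shortest (then alphabetical) example prefix whose next move is undefined and point that move at state 0, else 1, else 2, ...; a target is out if some Accept/Reject pair would then sit in one state with the same input left (inseparable). If every existing state is out, open a new one.
a: 0a undefined. 0a->0: no, aaab/b meet in 0 with "b" left. Open state 1: 0a->1.
b: 0b undefined. 0b->0: ok.
c: 0c undefined. 0c->0: no, bc/cb meet in 0. 0c->1: no, bc/a meet in 1. Open state 2: 0c->2.
aa: 1a undefined. 1a->0: no, aabb/b meet in 0. 1a->1: ok.
ab: 1b undefined. 1b->0: no, aaab/b meet in 0. 1b->1: no, aaab/a meet in 1. 1b->2: no, aabb/cb meet in 2 with "b" left. Open state 3: 1b->3.
ac: 1c undefined. 1c->0: no, bc/aacbc meet in 2. 1c->1: no, ac/a meet in 1. 1c->2: ok.
ca: 2a undefined. 2a->0: ok.
cb: 2b undefined. 2b->0: no, bc/bcbc meet in 2. 2b->1: no, bc/bcbc meet in 2. 2b->2: no, bc/cb meet in 2. 2b->3: no, aaab/cb meet in 3. Open state 4: 2b->4.
abb: 3b undefined. 3b->0: no, aabb/b meet in 0. 3b->1: no, aabb/a meet in 1. 3b->2: no, bcba/abbba meet in 4 with "a" left. 3b->3: ok.
abc: 3c undefined. 3c->0: no, abc/b meet in 0. 3c->1: no, abc/a meet in 1. 3c->2: ok.
cbb: 4b undefined. 4b->0: ok.
baba: 3a undefined. 3a->0: ok.
bcba: 4a undefined. 4a->0: no, bcba/b meet in 0. 4a->1: no, bcba/a meet in 1. 4a->2: ok.
bcbc: 4c undefined. 4c->0: ok.
cacc: 2c undefined. 2c->0: ok.
All examples now run through 5 states with every (state, symbol) defined. Accept strings end in {2,3}, Reject strings end in {0,1,4}; accept={2,3}.

states=5 start=0 accept={2,3} delta: 0a->1 0b->0 0c->2 1a->1 1b->3 1c->2 2a->0 2b->4 2c->0 3a->0 3b->3 3c->2 4a->2 4b->0 4c->0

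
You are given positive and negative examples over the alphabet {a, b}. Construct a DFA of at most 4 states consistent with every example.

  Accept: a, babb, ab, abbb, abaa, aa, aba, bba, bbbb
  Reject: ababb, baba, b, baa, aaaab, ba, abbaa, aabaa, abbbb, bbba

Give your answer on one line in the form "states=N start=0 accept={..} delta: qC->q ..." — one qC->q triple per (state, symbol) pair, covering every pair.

Fold the examples into a partial DFA from state 0: repeatedly fix the first undefined (state, symbol) met by the shortest-then-alphabetical prefix, trying targets in increasing order and rejecting any under which an Accept and a Reject string meet in one state with the same remainder; add a state when all current targets are rejected. Accepting states are where Accept strings end.
a: 0a undefined. 0a->0: no, babb/ababb meet in 0 with "babb" left. Open state 1: 0a->1.
b: 0b undefined. 0b->0: no, a/ba meet in 1. 0b->1: no, a/b meet in 1. Open state 2: 0b->2.
aa: 1a undefined. 1a->0: ok.
ab: 1b undefined. 1b->0: ok.
ba: 2a undefined. 2a->0: no, a/baa meet in 1. 2a->1: no, a/baba meet in 1. 2a->2: no, babb/abbbb meet in 2 with "bb" left. Open state 3: 2a->3.
bb: 2b undefined. 2b->0: ok.
baa: 3a undefined. 3a->0: no, ab/baa meet in 0. 3a->1: no, a/baa meet in 1. 3a->2: ok.
bab: 3b undefined. 3b->0: no, a/baba meet in 1. 3b->1: no, babb/baba meet in 0. 3b->2: ok.
All examples now run through 4 states with every (state, symbol) defined. Accept strings end in {0,1}, Reject strings end in {2,3}; accept={0,1}.

states=4 start=0 accept={0,1} delta: 0a->1 0b->2 1a->0 1b->0 2a->3 2b->0 3a->2 3b->2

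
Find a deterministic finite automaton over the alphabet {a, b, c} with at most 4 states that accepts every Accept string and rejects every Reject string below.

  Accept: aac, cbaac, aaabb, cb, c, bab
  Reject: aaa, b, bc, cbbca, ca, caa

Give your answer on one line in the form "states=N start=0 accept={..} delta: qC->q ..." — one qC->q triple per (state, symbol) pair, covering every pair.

Grow the machine one transition at a time. Run the examples from 0; the earliest place one falls off (shortest prefix, ties alphabetical) gets sent to the lowest-numbered state that keeps every Accept/Reject pair distinguishable — a pair clashes when both reach the same state with identical unread suffix — and to a fresh state only if none does.
a: 0a undefined. 0a->0: ok.
b: 0b undefined. 0b->0: no, aac/bc meet in 0 with "c" left. Open state 1: 0b->1.
c: 0c undefined. 0c->0: no, aac/aaa meet in 0. 0c->1: no, aac/b meet in 1. Open state 2: 0c->2.
ba: 1a undefined. 1a->0: no, bab/b meet in 1. 1a->1: ok.
bc: 1c undefined. 1c->0: ok.
ca: 2a undefined. 2a->0: ok.
cb: 2b undefined. 2b->0: no, cb/aaa meet in 0. 2b->1: no, cbaac/aaa meet in 0. 2b->2: ok.
bab: 1b undefined. 1b->0: no, aaabb/aaa meet in 0. 1b->1: no, aaabb/b meet in 1. 1b->2: ok.
cbbc: 2c undefined. 2c->0: ok.
All examples now run through 3 states with every (state, symbol) defined. Accept strings end in {2}, Reject strings end in {0,1}; accept={2}.

states=3 start=0 accept={2} delta: 0a->0 0b->1 0c->2 1a->1 1b->2 1c->0 2a->0 2b->2 2c->0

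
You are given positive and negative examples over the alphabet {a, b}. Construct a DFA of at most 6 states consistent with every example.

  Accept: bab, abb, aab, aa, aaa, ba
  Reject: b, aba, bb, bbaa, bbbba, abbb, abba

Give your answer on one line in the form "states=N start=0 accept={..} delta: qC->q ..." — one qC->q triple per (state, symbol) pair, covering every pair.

Grow the machine one transition at a time. Run the examples from 0; the earliest place one falls off (shortest prefix, ties alphabetical) gets sent to the lowest-numbered state that keeps every Accept/Reject pair distinguishable — a pair clashes when both reach the same state with identical unread suffix — and to a fresh state only if none does.
a: 0a undefined. 0a->0: no, abb/bb meet in 0 with "bb" left. Open state 1: 0a->1.
b: 0b undefined. 0b->0: no, aa/bbaa meet in 1 with "a" left. 0b->1: ok.
aa: 1a undefined. 1a->0: no, bab/b meet in 1. 1a->1: no, bab/bb meet in 1 with "b" left. Open state 2: 1a->2.
ab: 1b undefined. 1b->0: no, abb/b meet in 1. 1b->1: no, abb/b meet in 1. 1b->2: no, aa/bb meet in 2. Open state 3: 1b->3.
aaa: 2a undefined. 2a->0: ok.
aab: 2b undefined. 2b->0: ok.
aba: 3a undefined. 3a->0: no, bab/aba meet in 0. 3a->1: no, aa/bbaa meet in 2. 3a->2: no, bab/bbaa meet in 0. 3a->3: ok.
abb: 3b undefined. 3b->0: no, aa/bbbba meet in 2. 3b->1: no, abb/b meet in 1. 3b->2: no, bab/abbb meet in 0. 3b->3: no, abb/aba meet in 3. Open state 4: 3b->4.
abba: 4a undefined. 4a->0: no, bab/abba meet in 0. 4a->1: ok.
abbb: 4b undefined. 4b->0: no, bab/abbb meet in 0. 4b->1: no, aa/bbbba meet in 2. 4b->2: no, bab/bbbba meet in 0. 4b->3: ok.
All examples now run through 5 states with every (state, symbol) defined. Accept strings end in {0,2,4}, Reject strings end in {1,3}; accept={0,2,4}.

states=5 start=0 accept={0,2,4} delta: 0a->1 0b->1 1a->2 1b->3 2a->0 2b->0 3a->3 3b->4 4a->1 4b->3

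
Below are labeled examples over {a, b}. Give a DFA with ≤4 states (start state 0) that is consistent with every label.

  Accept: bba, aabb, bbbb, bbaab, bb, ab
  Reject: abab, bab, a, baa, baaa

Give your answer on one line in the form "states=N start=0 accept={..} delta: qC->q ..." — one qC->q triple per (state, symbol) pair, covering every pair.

Fold the examples into a partial DFA from state 0: repeatedly fix the first undefined (state, symbol) met by the shortest-then-alphabetical prefix, trying targets in increasing order and rejecting any under which an Accept and a Reject string meet in one state with the same remainder; add a state when all current targets are rejected. Accepting states are where Accept strings end.
a: 0a undefined. 0a->0: ok.
b: 0b undefined. 0b->0: no, bba/abab meet in 0. Open state 1: 0b->1.
ba: 1a undefined. 1a->0: no, ab/abab meet in 1. 1a->1: no, aabb/abab meet in 1 with "b" left. Open state 2: 1a->2.
bb: 1b undefined. 1b->0: no, bba/a meet in 0. 1b->1: ok.
baa: 2a undefined. 2a->0: ok.
bab: 2b undefined. 2b->0: ok.
All examples now run through 3 states with every (state, symbol) defined. Accept strings end in {1,2}, Reject strings end in {0}; accept={1,2}.

states=3 start=0 accept={1,2} delta: 0a->0 0b->1 1a->2 1b->1 2a->0 2b->0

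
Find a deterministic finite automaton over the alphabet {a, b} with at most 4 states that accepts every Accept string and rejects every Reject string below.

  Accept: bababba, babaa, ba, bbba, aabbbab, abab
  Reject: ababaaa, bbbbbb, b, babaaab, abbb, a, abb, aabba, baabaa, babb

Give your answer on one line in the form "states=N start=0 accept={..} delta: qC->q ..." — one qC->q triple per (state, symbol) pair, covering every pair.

states=4 start=0 accept={2,3} delta: 0a->0 0b->1 1a->2 1b->0 2a->0 2b->3 3a->1 3b->0

Fold the examples into a partial DFA from state 0: repeatedly fix the first undefined (state, symbol) met by the shortest-then-alphabetical prefix, trying targets in increasing order and rejecting any under which an Accept and a Reject string meet in one state with the same remainder; add a state when all current targets are rejected. Accepting states are where Accept strings end.
a: 0a undefined. 0a->0: ok.
b: 0b undefined. 0b->0: no, bababba/ababaaa meet in 0. Open state 1: 0b->1.
ba: 1a undefined. 1a->0: no, bababba/aabba meet in 1 with "ba" left. 1a->1: no, babaa/baabaa meet in 1 with "baa" left. Open state 2: 1a->2.
bb: 1b undefined. 1b->0: ok.
baa: 2a undefined. 2a->0: ok.
bab: 2b undefined. 2b->0: no, bababba/ababaaa meet in 0. 2b->1: no, bababba/ababaaa meet in 0. 2b->2: no, bababba/ababaaa meet in 0. Open state 3: 2b->3.
baba: 3a undefined. 3a->0: no, bababba/ababaaa meet in 0. 3a->1: ok.
babb: 3b undefined. 3b->0: ok.
All examples now run through 4 states with every (state, symbol) defined. Accept strings end in {2,3}, Reject strings end in {0,1}; accept={2,3}.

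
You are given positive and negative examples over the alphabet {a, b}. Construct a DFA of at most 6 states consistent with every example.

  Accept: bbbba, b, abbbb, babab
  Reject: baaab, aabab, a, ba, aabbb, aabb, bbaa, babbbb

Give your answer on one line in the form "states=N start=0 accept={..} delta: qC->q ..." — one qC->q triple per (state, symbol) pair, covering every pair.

Grow the machine one transition at a time. Run the examples from 0; the earliest place one falls off (shortest prefix, ties alphabetical) gets sent to the lowest-numbered state that keeps every Accept/Reject pair distinguishable — a pair clashes when both reach the same state with identical unread suffix — and to a fresh state only if none does.
a: 0a undefined. 0a->0: ok.
b: 0b undefined. 0b->0: no, bbbba/baaab meet in 0. Open state 1: 0b->1.
ba: 1a undefined. 1a->0: no, b/baaab meet in 1. 1a->1: no, b/ba meet in 1. Open state 2: 1a->2.
bb: 1b undefined. 1b->0: no, bbbba/a meet in 0. 1b->1: no, bbbba/ba meet in 2. 1b->2: ok.
baa: 2a undefined. 2a->0: no, b/baaab meet in 1. 2a->1: ok.
bab: 2b undefined. 2b->0: no, bbbba/ba meet in 2. 2b->1: no, bbbba/baaab meet in 1. 2b->2: no, abbbb/baaab meet in 2. Open state 3: 2b->3.
baba: 3a undefined. 3a->0: ok.
babb: 3b undefined. 3b->0: no, bbbba/a meet in 0. 3b->1: no, bbbba/ba meet in 2. 3b->2: no, abbbb/ba meet in 2. 3b->3: no, bbbba/a meet in 0. Open state 4: 3b->4.
babbb: 4b undefined. 4b->0: no, b/babbbb meet in 1. 4b->1: ok.
bbbba: 4a undefined. 4a->0: no, bbbba/a meet in 0. 4a->1: ok.
All examples now run through 5 states with every (state, symbol) defined. Accept strings end in {1,4}, Reject strings end in {0,2,3}; accept={1,4}.

states=5 start=0 accept={1,4} delta: 0a->0 0b->1 1a->2 1b->2 2a->1 2b->3 3a->0 3b->4 4a->1 4b->1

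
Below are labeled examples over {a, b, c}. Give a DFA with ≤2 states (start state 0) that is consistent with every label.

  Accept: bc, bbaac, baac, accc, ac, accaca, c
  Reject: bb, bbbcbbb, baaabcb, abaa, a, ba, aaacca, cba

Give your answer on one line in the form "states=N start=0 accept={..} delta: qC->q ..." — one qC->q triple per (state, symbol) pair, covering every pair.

states=2 start=0 accept={1} delta: 0a->0 0b->0 0c->1 1a->1 1b->0 1c->0

State merging on the prefix tree: take the shortest (then alphabetical) example prefix whose next move is undefined and point that move at state 0, else 1, else 2, ...; a target is out if some Accept/Reject pair would then sit in one state with the same input left (inseparable). If every existing state is out, open a new one.
a: 0a undefined. 0a->0: ok.
b: 0b undefined. 0b->0: ok.
c: 0c undefined. 0c->0: no, bc/bb meet in 0. Open state 1: 0c->1.
cb: 1b undefined. 1b->0: ok.
acc: 1c undefined. 1c->0: ok.
accaca: 1a undefined. 1a->0: no, accaca/bb meet in 0. 1a->1: ok.
All examples now run through 2 states with every (state, symbol) defined. Accept strings end in {1}, Reject strings end in {0}; accept={1}.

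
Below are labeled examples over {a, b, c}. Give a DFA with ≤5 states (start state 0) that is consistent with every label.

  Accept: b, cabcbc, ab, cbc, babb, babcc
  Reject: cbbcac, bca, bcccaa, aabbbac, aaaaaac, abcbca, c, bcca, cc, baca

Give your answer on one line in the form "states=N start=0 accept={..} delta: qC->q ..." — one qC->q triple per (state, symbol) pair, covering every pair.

states=2 start=0 accept={1} delta: 0a->0 0b->1 0c->0 1a->0 1b->1 1c->1

State merging on the prefix tree: take the shortest (then alphabetical) example prefix whose next move is undefined and point that move at state 0, else 1, else 2, ...; a target is out if some Accept/Reject pair would then sit in one state with the same input left (inseparable). If every existing state is out, open a new one.
a: 0a undefined. 0a->0: ok.
b: 0b undefined. 0b->0: no, babcc/cc meet in 0 with "cc" left. Open state 1: 0b->1.
c: 0c undefined. 0c->0: ok.
ba: 1a undefined. 1a->0: ok.
bc: 1c undefined. 1c->0: no, cabcbc/bca meet in 0. 1c->1: ok.
cbb: 1b undefined. 1b->0: no, cabcbc/cbbcac meet in 0. 1b->1: ok.
All examples now run through 2 states with every (state, symbol) defined. Accept strings end in {1}, Reject strings end in {0}; accept={1}.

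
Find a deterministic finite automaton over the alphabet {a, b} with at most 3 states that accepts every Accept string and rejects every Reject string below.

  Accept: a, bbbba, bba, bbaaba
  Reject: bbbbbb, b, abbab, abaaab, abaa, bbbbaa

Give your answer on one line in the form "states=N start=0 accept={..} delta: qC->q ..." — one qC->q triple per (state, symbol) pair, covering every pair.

Fold the examples into a partial DFA from state 0: repeatedly fix the first undefined (state, symbol) met by the shortest-then-alphabetical prefix, trying targets in increasing order and rejecting any under which an Accept and a Reject string meet in one state with the same remainder; add a state when all current targets are rejected. Accepting states are where Accept strings end.
a: 0a undefined. 0a->0: ok.
b: 0b undefined. 0b->0: no, a/bbbbbb meet in 0. Open state 1: 0b->1.
bb: 1b undefined. 1b->0: no, a/bbbbbb meet in 0. 1b->1: ok.
aba: 1a undefined. 1a->0: no, a/abaa meet in 0. 1a->1: no, bbbba/bbbbbb meet in 1. Open state 2: 1a->2.
abaa: 2a undefined. 2a->0: no, a/abaa meet in 0. 2a->1: ok.
abbab: 2b undefined. 2b->0: no, a/abbab meet in 0. 2b->1: ok.
All examples now run through 3 states with every (state, symbol) defined. Accept strings end in {0,2}, Reject strings end in {1}; accept={0,2}.

states=3 start=0 accept={0,2} delta: 0a->0 0b->1 1a->2 1b->1 2a->1 2b->1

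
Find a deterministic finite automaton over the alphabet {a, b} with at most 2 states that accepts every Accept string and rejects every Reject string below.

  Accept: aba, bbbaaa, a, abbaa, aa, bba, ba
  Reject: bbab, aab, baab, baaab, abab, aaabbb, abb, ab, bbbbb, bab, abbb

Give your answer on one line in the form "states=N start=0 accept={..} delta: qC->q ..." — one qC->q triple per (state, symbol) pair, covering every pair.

Fold the examples into a partial DFA from state 0: repeatedly fix the first undefined (state, symbol) met by the shortest-then-alphabetical prefix, trying targets in increasing order and rejecting any under which an Accept and a Reject string meet in one state with the same remainder; add a state when all current targets are rejected. Accepting states are where Accept strings end.
a: 0a undefined. 0a->0: ok.
b: 0b undefined. 0b->0: no, aba/bbab meet in 0. Open state 1: 0b->1.
ba: 1a undefined. 1a->0: ok.
bb: 1b undefined. 1b->0: no, aba/abb meet in 0. 1b->1: ok.
All examples now run through 2 states with every (state, symbol) defined. Accept strings end in {0}, Reject strings end in {1}; accept={0}.

states=2 start=0 accept={0} delta: 0a->0 0b->1 1a->0 1b->1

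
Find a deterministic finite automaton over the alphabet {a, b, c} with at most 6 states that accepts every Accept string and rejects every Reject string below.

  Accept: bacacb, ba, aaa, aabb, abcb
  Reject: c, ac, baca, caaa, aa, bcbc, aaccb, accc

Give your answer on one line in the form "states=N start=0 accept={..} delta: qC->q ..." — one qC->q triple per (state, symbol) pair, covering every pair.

states=4 start=0 accept={0,1} delta: 0a->1 0b->0 0c->2 1a->2 1b->0 1c->3 2a->0 2b->0 2c->1 3a->2 3b->2 3c->0

Grow the machine one transition at a time. Run the examples from 0; the earliest place one falls off (shortest prefix, ties alphabetical) gets sent to the lowest-numbered state that keeps every Accept/Reject pair distinguishable — a pair clashes when both reach the same state with identical unread suffix — and to a fresh state only if none does.
a: 0a undefined. 0a->0: no, aaa/aa meet in 0. Open state 1: 0a->1.
b: 0b undefined. 0b->0: ok.
c: 0c undefined. 0c->0: no, aaa/caaa meet in 1 with "aa" left. 0c->1: no, ba/c meet in 1. Open state 2: 0c->2.
aa: 1a undefined. 1a->0: no, aabb/aa meet in 0. 1a->1: no, ba/aa meet in 1. 1a->2: ok.
ab: 1b undefined. 1b->0: ok.
ac: 1c undefined. 1c->0: no, bacacb/ac meet in 0. 1c->1: no, ba/ac meet in 1. 1c->2: no, aaa/baca meet in 2 with "a" left. Open state 3: 1c->3.
ca: 2a undefined. 2a->0: ok.
aab: 2b undefined. 2b->0: ok.
aac: 2c undefined. 2c->0: no, aaa/aaccb meet in 0. 2c->1: ok.
acc: 3c undefined. 3c->0: ok.
baca: 3a undefined. 3a->0: no, bacacb/baca meet in 0. 3a->1: no, bacacb/aaccb meet in 3 with "b" left. 3a->2: ok.
aaccb: 3b undefined. 3b->0: no, bacacb/aaccb meet in 0. 3b->1: no, ba/aaccb meet in 1. 3b->2: ok.
All examples now run through 4 states with every (state, symbol) defined. Accept strings end in {0,1}, Reject strings end in {2,3}; accept={0,1}.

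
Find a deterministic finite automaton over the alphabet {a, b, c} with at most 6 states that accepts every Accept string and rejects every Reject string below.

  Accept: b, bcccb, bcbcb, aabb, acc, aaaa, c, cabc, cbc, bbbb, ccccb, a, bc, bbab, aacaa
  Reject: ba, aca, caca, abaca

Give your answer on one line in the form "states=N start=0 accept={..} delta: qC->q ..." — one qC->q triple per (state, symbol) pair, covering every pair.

State merging on the prefix tree: take the shortest (then alphabetical) example prefix whose next move is undefined and point that move at state 0, else 1, else 2, ...; a target is out if some Accept/Reject pair would then sit in one state with the same input left (inseparable). If every existing state is out, open a new one.
a: 0a undefined. 0a->0: ok.
b: 0b undefined. 0b->0: no, b/ba meet in 0. Open state 1: 0b->1.
c: 0c undefined. 0c->0: no, acc/aca meet in 0. 0c->1: ok.
ba: 1a undefined. 1a->0: no, aaaa/ba meet in 0. 1a->1: no, b/ba meet in 1. Open state 2: 1a->2.
bb: 1b undefined. 1b->0: ok.
bc: 1c undefined. 1c->0: ok.
cab: 2b undefined. 2b->0: ok.
cac: 2c undefined. 2c->0: no, aabb/caca meet in 0. 2c->1: ok.
aacaa: 2a undefined. 2a->0: ok.
All examples now run through 3 states with every (state, symbol) defined. Accept strings end in {0,1}, Reject strings end in {2}; accept={0,1}.

states=3 start=0 accept={0,1} delta: 0a->0 0b->1 0c->1 1a->2 1b->0 1c->0 2a->0 2b->0 2c->1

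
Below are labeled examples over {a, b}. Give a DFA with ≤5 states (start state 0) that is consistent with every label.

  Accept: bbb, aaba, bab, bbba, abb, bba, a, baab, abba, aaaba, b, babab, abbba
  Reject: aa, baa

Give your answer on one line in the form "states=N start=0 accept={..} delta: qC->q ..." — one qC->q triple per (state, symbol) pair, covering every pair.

Fold the examples into a partial DFA from state 0: repeatedly fix the first undefined (state, symbol) met by the shortest-then-alphabetical prefix, trying targets in increasing order and rejecting any under which an Accept and a Reject string meet in one state with the same remainder; add a state when all current targets are rejected. Accepting states are where Accept strings end.
a: 0a undefined. 0a->0: no, a/aa meet in 0. Open state 1: 0a->1.
b: 0b undefined. 0b->0: ok.
aa: 1a undefined. 1a->0: no, bbb/aa meet in 0. 1a->1: no, bbba/aa meet in 1. Open state 2: 1a->2.
ab: 1b undefined. 1b->0: ok.
aaa: 2a undefined. 2a->0: ok.
aab: 2b undefined. 2b->0: ok.
All examples now run through 3 states with every (state, symbol) defined. Accept strings end in {0,1}, Reject strings end in {2}; accept={0,1}.

states=3 start=0 accept={0,1} delta: 0a->1 0b->0 1a->2 1b->0 2a->0 2b->0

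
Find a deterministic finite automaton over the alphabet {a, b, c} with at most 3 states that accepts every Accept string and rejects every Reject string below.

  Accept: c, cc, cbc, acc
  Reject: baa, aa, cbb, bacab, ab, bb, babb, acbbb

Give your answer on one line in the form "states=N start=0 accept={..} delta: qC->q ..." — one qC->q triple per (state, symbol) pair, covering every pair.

Fold the examples into a partial DFA from state 0: repeatedly fix the first undefined (state, symbol) met by the shortest-then-alphabetical prefix, trying targets in increasing order and rejecting any under which an Accept and a Reject string meet in one state with the same remainder; add a state when all current targets are rejected. Accepting states are where Accept strings end.
a: 0a undefined. 0a->0: ok.
b: 0b undefined. 0b->0: ok.
c: 0c undefined. 0c->0: no, c/baa meet in 0. Open state 1: 0c->1.
cb: 1b undefined. 1b->0: ok.
cc: 1c undefined. 1c->0: no, cc/baa meet in 0. 1c->1: ok.
baca: 1a undefined. 1a->0: ok.
All examples now run through 2 states with every (state, symbol) defined. Accept strings end in {1}, Reject strings end in {0}; accept={1}.

states=2 start=0 accept={1} delta: 0a->0 0b->0 0c->1 1a->0 1b->0 1c->1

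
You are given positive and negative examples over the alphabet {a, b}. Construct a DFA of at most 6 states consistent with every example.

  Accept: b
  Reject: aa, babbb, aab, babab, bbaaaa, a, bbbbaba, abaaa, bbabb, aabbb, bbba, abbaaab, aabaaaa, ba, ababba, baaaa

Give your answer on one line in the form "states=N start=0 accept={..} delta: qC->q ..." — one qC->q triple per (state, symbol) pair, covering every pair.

states=2 start=0 accept={0} delta: 0a->1 0b->0 1a->1 1b->1

State merging on the prefix tree: take the shortest (then alphabetical) example prefix whose next move is undefined and point that move at state 0, else 1, else 2, ...; a target is out if some Accept/Reject pair would then sit in one state with the same input left (inseparable). If every existing state is out, open a new one.
a: 0a undefined. 0a->0: no, b/aab meet in 0 with "b" left. Open state 1: 0a->1.
b: 0b undefined. 0b->0: ok.
aa: 1a undefined. 1a->0: no, b/aa meet in 0. 1a->1: ok.
ab: 1b undefined. 1b->0: no, b/babbb meet in 0. 1b->1: ok.
All examples now run through 2 states with every (state, symbol) defined. Accept strings end in {0}, Reject strings end in {1}; accept={0}.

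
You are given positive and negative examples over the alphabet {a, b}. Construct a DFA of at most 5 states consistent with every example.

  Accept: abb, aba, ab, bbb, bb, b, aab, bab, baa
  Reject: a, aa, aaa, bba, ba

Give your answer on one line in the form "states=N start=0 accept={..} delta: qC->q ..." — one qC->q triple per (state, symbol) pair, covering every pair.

states=5 start=0 accept={2,3} delta: 0a->1 0b->2 1a->0 1b->3 2a->4 2b->2 3a->2 3b->2 4a->2 4b->2

Grow the machine one transition at a time. Run the examples from 0; the earliest place one falls off (shortest prefix, ties alphabetical) gets sent to the lowest-numbered state that keeps every Accept/Reject pair distinguishable — a pair clashes when both reach the same state with identical unread suffix — and to a fresh state only if none does.
a: 0a undefined. 0a->0: no, aba/ba meet in 0 with "ba" left. Open state 1: 0a->1.
b: 0b undefined. 0b->0: no, baa/aa meet in 1 with "a" left. 0b->1: no, aba/bba meet in 1 with "ba" left. Open state 2: 0b->2.
aa: 1a undefined. 1a->0: ok.
ab: 1b undefined. 1b->0: no, aba/a meet in 1. 1b->1: no, abb/a meet in 1. 1b->2: no, aba/ba meet in 2 with "a" left. Open state 3: 1b->3.
ba: 2a undefined. 2a->0: no, baa/a meet in 1. 2a->1: no, baa/aa meet in 0. 2a->2: no, b/ba meet in 2. 2a->3: no, ab/ba meet in 3. Open state 4: 2a->4.
bb: 2b undefined. 2b->0: no, bb/aa meet in 0. 2b->1: no, bb/a meet in 1. 2b->2: ok.
aba: 3a undefined. 3a->0: no, aba/aa meet in 0. 3a->1: no, aba/a meet in 1. 3a->2: ok.
abb: 3b undefined. 3b->0: no, abb/aa meet in 0. 3b->1: no, abb/a meet in 1. 3b->2: ok.
baa: 4a undefined. 4a->0: no, baa/aa meet in 0. 4a->1: no, baa/a meet in 1. 4a->2: ok.
bab: 4b undefined. 4b->0: no, bab/aa meet in 0. 4b->1: no, bab/a meet in 1. 4b->2: ok.
All examples now run through 5 states with every (state, symbol) defined. Accept strings end in {2,3}, Reject strings end in {0,1,4}; accept={2,3}.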